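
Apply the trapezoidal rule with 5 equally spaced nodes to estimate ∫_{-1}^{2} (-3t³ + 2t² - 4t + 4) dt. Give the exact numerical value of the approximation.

0.046875

h = (2 − (-1))/4 = 0.75.
Nodes t₀,…,t₄ = -1, -0.25, 0.5, 1.25, 2.
f(t) = -3t³ + 2t² - 4t + 4: f₀=13, f₁=5.171875, f₂=2.125, f₃=-3.734375, f₄=-20.
(h/2)·[f₀ + 2f₁ + 2f₂ + 2f₃ + f₄] = 0.375·(0.125) = 0.046875.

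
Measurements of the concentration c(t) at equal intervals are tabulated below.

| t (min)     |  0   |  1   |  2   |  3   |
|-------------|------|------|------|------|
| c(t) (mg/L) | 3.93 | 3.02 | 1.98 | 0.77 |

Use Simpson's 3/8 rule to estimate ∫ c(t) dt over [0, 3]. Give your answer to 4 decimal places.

h = 1, n = 3.
(3h/8)·[y₀ + 3y₁ + 3y₂ + y₃] = 0.375·(19.70) = 7.3875.

7.3875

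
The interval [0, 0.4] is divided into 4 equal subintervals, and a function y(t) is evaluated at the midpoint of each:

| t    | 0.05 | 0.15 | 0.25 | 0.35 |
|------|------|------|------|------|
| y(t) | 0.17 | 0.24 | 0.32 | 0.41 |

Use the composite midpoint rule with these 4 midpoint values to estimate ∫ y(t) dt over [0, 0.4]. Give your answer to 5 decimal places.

0.11400

h = 0.1, n = 4.
h·[y(m₁) + y(m₂) + y(m₃) + y(m₄)] = 0.1·(1.14) = 0.11400.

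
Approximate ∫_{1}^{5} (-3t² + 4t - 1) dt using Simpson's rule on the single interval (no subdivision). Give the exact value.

-80

S = (b−a)/6 · [f(1) + 4f(3) + f(5)] = 0.666667·[0 + 4·(-16) + (-56)] = -80.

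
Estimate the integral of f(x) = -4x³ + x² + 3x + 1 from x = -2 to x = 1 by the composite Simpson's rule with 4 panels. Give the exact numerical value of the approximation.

h = (1 − (-2))/4 = 0.75.
Nodes x₀,…,x₄ = -2, -1.25, -0.5, 0.25, 1.
f(x) = -4x³ + x² + 3x + 1: f₀=31, f₁=6.625, f₂=0.25, f₃=1.75, f₄=1.
(h/3)·[f₀ + 4f₁ + 2f₂ + 4f₃ + f₄] = 0.25·(66) = 16.5.

16.5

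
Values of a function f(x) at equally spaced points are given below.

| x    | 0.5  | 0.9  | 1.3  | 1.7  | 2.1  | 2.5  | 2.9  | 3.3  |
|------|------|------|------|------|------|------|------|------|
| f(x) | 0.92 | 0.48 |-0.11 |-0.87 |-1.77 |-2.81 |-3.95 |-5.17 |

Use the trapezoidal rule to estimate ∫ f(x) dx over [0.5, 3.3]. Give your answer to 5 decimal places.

h = 0.4, n = 7.
(h/2)·[y₀ + 2y₁ + 2y₂ + 2y₃ + 2y₄ + 2y₅ + 2y₆ + y₇] = 0.2·(-22.31) = -4.46200.

-4.46200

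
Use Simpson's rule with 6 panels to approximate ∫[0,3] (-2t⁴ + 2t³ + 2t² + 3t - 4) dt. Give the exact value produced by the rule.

h = (3 − 0)/6 = 0.5.
Nodes t₀,…,t₆ = 0, 0.5, 1, 1.5, 2, 2.5, 3.
f(t) = -2t⁴ + 2t³ + 2t² + 3t - 4: f₀=-4, f₁=-1.875, f₂=1, f₃=1.625, f₄=-6, f₅=-30.875, f₆=-85.
(h/3)·[f₀ + 4f₁ + 2f₂ + 4f₃ + 2f₄ + 4f₅ + f₆] = 0.166667·(-223.5) = -37.25.

-37.25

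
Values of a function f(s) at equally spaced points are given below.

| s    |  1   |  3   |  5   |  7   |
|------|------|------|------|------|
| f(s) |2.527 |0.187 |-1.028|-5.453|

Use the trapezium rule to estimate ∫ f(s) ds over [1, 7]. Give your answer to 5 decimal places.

h = 2, n = 3.
(h/2)·[y₀ + 2y₁ + 2y₂ + y₃] = 1·(-4.608) = -4.60800.

-4.60800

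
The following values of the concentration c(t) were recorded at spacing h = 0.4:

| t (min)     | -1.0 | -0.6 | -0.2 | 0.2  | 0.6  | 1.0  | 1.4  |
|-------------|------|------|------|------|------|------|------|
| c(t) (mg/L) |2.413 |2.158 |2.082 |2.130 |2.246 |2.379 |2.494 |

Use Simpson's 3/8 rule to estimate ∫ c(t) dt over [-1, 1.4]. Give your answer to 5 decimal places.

h = 0.4, n = 6.
(3h/8)·[y₀ + 3y₁ + 3y₂ + 2y₃ + 3y₄ + 3y₅ + y₆] = 0.15·(35.762) = 5.36430.

5.36430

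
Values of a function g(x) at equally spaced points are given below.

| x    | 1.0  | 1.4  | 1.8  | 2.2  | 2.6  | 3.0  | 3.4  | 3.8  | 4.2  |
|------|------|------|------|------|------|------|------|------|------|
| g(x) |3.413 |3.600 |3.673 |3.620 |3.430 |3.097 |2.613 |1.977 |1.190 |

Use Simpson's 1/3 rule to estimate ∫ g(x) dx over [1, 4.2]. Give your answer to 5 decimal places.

h = 0.4, n = 8.
(h/3)·[y₀ + 4y₁ + 2y₂ + 4y₃ + 2y₄ + 4y₅ + 2y₆ + 4y₇ + y₈] = 0.133333·(73.211) = 9.76147.

9.76147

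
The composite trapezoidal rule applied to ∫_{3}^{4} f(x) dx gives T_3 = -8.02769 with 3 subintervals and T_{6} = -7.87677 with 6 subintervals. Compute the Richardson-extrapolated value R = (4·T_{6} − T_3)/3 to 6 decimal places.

R = (4·T_{6} − T_3) / 3 = (4·(-7.87677) − (-8.02769))/3 = (-23.47939)/3 = -7.826463.

-7.826463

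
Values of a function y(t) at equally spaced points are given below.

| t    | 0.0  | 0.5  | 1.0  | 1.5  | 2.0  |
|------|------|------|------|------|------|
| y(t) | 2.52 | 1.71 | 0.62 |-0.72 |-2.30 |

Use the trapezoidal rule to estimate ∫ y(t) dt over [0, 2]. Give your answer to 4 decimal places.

0.8600

h = 0.5, n = 4.
(h/2)·[y₀ + 2y₁ + 2y₂ + 2y₃ + y₄] = 0.25·(3.44) = 0.8600.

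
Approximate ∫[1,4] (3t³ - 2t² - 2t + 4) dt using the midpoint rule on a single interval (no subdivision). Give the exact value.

100.125

M = (b−a)·f(2.5) = 3·(33.375) = 100.125.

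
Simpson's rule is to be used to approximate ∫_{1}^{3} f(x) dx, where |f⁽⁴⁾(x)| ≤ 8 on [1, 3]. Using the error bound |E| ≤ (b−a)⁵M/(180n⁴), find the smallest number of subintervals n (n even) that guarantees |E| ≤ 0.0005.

Need 256/(180n⁴) ≤ 0.0005.
n⁴ ≥ 256/(180·0.0005) = 2844.44 ⇒ n ≥ 7.3030, so the smallest even n is 8. (n must be even for Simpson's rule.)

8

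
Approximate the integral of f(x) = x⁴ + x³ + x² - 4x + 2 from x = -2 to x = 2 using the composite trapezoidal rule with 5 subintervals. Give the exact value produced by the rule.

29.91872

h = (2 − (-2))/5 = 0.8.
Nodes x₀,…,x₅ = -2, -1.2, -0.4, 0.4, 1.2, 2.
f(x) = x⁴ + x³ + x² - 4x + 2: f₀=22, f₁=8.5856, f₂=3.7216, f₃=0.6496, f₄=2.4416, f₅=22.
(h/2)·[f₀ + 2f₁ + 2f₂ + 2f₃ + 2f₄ + f₅] = 0.4·(74.7968) = 29.91872.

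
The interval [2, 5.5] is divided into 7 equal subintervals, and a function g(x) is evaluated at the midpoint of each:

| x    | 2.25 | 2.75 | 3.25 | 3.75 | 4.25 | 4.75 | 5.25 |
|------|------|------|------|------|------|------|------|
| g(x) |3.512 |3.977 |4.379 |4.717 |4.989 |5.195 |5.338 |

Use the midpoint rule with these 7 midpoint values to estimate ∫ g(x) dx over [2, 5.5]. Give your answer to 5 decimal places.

h = 0.5, n = 7.
h·[y(m₁) + y(m₂) + y(m₃) + y(m₄) + y(m₅) + y(m₆) + y(m₇)] = 0.5·(32.107) = 16.05350.

16.05350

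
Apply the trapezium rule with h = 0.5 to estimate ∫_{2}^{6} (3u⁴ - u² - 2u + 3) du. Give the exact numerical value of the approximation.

4608.875

h = (6 − 2)/8 = 0.5.
Nodes u₀,…,u₈ = 2, 2.5, 3, 3.5, 4, 4.5, 5, 5.5, 6.
f(u) = 3u⁴ - u² - 2u + 3: f₀=43, f₁=108.9375, f₂=231, f₃=433.9375, f₄=747, f₅=1203.9375, f₆=1843, f₇=2706.9375, f₈=3843.
(h/2)·[f₀ + 2f₁ + 2f₂ + 2f₃ + 2f₄ + 2f₅ + 2f₆ + 2f₇ + f₈] = 0.25·(18435.5) = 4608.875.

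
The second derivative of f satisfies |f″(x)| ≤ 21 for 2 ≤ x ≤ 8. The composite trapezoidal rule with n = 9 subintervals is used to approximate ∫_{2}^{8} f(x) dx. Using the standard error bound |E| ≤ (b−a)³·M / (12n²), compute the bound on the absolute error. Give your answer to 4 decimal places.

4.6667

|E| ≤ (6)³·21 / (12·9²) = 4536/972 = 4.6667.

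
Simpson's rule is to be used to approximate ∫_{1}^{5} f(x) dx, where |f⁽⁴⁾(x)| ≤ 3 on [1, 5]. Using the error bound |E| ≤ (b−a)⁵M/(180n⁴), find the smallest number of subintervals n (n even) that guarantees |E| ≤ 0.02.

Need 3072/(180n⁴) ≤ 0.02.
n⁴ ≥ 3072/(180·0.02) = 853.333 ⇒ n ≥ 5.4048, so the smallest even n is 6. (n must be even for Simpson's rule.)

6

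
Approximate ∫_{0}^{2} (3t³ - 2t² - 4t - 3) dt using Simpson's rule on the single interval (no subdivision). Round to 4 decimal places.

-7.3333

S = (b−a)/6 · [f(0) + 4f(1) + f(2)] = 0.333333·[(-3) + 4·(-6) + 5] = -7.3333.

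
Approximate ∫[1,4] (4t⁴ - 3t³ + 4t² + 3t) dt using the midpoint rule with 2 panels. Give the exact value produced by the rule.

651.328125

h = (4 − 1)/2 = 1.5.
Midpoints m₁,…,m₂ = 1.75, 3.25.
f(m₁)=38.9375, f(m₂)=395.28125.
h·[f(m₁) + f(m₂)] = 1.5·(434.21875) = 651.328125.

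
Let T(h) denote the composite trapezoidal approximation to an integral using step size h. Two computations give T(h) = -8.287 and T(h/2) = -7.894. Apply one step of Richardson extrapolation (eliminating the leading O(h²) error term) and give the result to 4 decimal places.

-7.7630

R = (4·T(h/2) − T(h)) / 3 = (4·(-7.894) − (-8.287))/3 = (-23.289)/3 = -7.7630.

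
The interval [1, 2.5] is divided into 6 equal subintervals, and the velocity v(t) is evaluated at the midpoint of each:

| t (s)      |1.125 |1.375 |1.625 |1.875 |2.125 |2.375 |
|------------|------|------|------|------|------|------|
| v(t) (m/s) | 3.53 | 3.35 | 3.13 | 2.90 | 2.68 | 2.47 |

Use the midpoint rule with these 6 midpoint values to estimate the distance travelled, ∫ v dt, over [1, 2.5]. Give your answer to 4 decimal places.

4.5150

h = 0.25, n = 6.
h·[y(m₁) + y(m₂) + y(m₃) + y(m₄) + y(m₅) + y(m₆)] = 0.25·(18.06) = 4.5150.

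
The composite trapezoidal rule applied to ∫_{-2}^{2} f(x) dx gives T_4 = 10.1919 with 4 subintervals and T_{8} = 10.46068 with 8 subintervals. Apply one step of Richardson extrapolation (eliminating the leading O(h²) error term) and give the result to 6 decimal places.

10.550273

R = (4·T_{8} − T_4) / 3 = (4·10.46068 − 10.1919)/3 = (31.65082)/3 = 10.550273.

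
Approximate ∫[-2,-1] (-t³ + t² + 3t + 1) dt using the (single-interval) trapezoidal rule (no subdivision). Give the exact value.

T = (b−a)/2 · [f(-2) + f(-1)] = 0.5·[7 + 0] = 3.5.

3.5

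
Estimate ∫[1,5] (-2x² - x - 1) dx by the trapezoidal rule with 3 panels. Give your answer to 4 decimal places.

-101.0370

h = (5 − 1)/3 = 1.333333.
Nodes x₀,…,x₃ = 1, 2.333333, 3.666667, 5.
f(x) = -2x² - x - 1: f₀=-4, f₁=-14.222222, f₂=-31.555556, f₃=-56.
(h/2)·[f₀ + 2f₁ + 2f₂ + f₃] = 0.666667·(-151.555556) = -101.0370.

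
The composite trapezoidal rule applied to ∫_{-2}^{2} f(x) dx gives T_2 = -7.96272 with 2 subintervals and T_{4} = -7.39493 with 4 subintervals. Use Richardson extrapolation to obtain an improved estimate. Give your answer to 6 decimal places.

-7.205667

R = (4·T_{4} − T_2) / 3 = (4·(-7.39493) − (-7.96272))/3 = (-21.61700)/3 = -7.205667.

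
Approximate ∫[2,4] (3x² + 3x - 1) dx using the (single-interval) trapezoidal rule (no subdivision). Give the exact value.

76

T = (b−a)/2 · [f(2) + f(4)] = 1·[17 + 59] = 76.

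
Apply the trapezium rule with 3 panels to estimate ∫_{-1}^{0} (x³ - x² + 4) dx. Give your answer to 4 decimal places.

3.3704

h = (0 − (-1))/3 = 0.333333.
Nodes x₀,…,x₃ = -1, -0.666667, -0.333333, 0.
f(x) = x³ - x² + 4: f₀=2, f₁=3.259259, f₂=3.851852, f₃=4.
(h/2)·[f₀ + 2f₁ + 2f₂ + f₃] = 0.166667·(20.222222) = 3.3704.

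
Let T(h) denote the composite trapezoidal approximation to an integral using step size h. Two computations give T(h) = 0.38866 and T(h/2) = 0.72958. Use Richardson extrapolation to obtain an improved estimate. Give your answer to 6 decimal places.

0.843220

R = (4·T(h/2) − T(h)) / 3 = (4·0.72958 − 0.38866)/3 = (2.52966)/3 = 0.843220.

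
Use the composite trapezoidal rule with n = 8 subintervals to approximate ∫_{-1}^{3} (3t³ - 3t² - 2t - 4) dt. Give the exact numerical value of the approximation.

9

h = (3 − (-1))/8 = 0.5.
Nodes t₀,…,t₈ = -1, -0.5, 0, 0.5, 1, 1.5, 2, 2.5, 3.
f(t) = 3t³ - 3t² - 2t - 4: f₀=-8, f₁=-4.125, f₂=-4, f₃=-5.375, f₄=-6, f₅=-3.625, f₆=4, f₇=19.125, f₈=44.
(h/2)·[f₀ + 2f₁ + 2f₂ + 2f₃ + 2f₄ + 2f₅ + 2f₆ + 2f₇ + f₈] = 0.25·(36) = 9.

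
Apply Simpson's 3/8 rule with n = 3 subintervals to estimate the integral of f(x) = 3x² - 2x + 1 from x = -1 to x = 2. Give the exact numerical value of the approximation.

h = (2 − (-1))/3 = 1.
Nodes x₀,…,x₃ = -1, 0, 1, 2.
f(x) = 3x² - 2x + 1: f₀=6, f₁=1, f₂=2, f₃=9.
(3h/8)·[f₀ + 3f₁ + 3f₂ + f₃] = 0.375·(24) = 9.

9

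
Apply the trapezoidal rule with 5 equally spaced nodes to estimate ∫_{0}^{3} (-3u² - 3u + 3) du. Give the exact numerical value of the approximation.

-32.34375

h = (3 − 0)/4 = 0.75.
Nodes u₀,…,u₄ = 0, 0.75, 1.5, 2.25, 3.
f(u) = -3u² - 3u + 3: f₀=3, f₁=-0.9375, f₂=-8.25, f₃=-18.9375, f₄=-33.
(h/2)·[f₀ + 2f₁ + 2f₂ + 2f₃ + f₄] = 0.375·(-86.25) = -32.34375.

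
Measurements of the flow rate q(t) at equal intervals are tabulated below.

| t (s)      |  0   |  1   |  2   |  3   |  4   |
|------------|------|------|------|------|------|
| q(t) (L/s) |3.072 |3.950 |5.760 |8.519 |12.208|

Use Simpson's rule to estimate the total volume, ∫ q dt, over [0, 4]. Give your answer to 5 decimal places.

h = 1, n = 4.
(h/3)·[y₀ + 4y₁ + 2y₂ + 4y₃ + y₄] = 0.333333·(76.676) = 25.55867.

25.55867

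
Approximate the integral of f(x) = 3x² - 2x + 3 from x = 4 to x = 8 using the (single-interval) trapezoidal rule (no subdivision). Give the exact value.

T = (b−a)/2 · [f(4) + f(8)] = 2·[43 + 179] = 444.

444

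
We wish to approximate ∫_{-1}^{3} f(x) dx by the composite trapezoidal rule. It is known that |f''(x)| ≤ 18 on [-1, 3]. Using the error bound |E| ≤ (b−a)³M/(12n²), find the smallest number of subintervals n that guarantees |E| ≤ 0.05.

Need 1152/(12n²) ≤ 0.05.
n² ≥ 1152/(12·0.05) = 1920 ⇒ n ≥ 43.8178, so the smallest n is 44.

44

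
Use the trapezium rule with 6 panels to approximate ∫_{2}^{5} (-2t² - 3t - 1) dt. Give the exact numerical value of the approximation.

-112.75

h = (5 − 2)/6 = 0.5.
Nodes t₀,…,t₆ = 2, 2.5, 3, 3.5, 4, 4.5, 5.
f(t) = -2t² - 3t - 1: f₀=-15, f₁=-21, f₂=-28, f₃=-36, f₄=-45, f₅=-55, f₆=-66.
(h/2)·[f₀ + 2f₁ + 2f₂ + 2f₃ + 2f₄ + 2f₅ + f₆] = 0.25·(-451) = -112.75.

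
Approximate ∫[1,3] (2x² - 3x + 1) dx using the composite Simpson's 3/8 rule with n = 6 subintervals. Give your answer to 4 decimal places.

7.3333

h = (3 − 1)/6 = 0.333333.
Nodes x₀,…,x₆ = 1, 1.333333, 1.666667, 2, 2.333333, 2.666667, 3.
f(x) = 2x² - 3x + 1: f₀=0, f₁=0.555556, f₂=1.555556, f₃=3, f₄=4.888889, f₅=7.222222, f₆=10.
(3h/8)·[f₀ + 3f₁ + 3f₂ + 2f₃ + 3f₄ + 3f₅ + f₆] = 0.125·(58.666667) = 7.3333.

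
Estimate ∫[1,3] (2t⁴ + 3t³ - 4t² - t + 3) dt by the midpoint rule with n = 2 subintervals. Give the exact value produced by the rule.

h = (3 − 1)/2 = 1.
Midpoints m₁,…,m₂ = 1.5, 2.5.
f(m₁)=12.75, f(m₂)=100.5.
h·[f(m₁) + f(m₂)] = 1·(113.25) = 113.25.

113.25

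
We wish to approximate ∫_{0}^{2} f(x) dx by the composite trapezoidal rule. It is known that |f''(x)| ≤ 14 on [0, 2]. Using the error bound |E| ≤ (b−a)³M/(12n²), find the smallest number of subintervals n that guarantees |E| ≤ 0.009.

33

Need 112/(12n²) ≤ 0.009.
n² ≥ 112/(12·0.009) = 1037.04 ⇒ n ≥ 32.2031, so the smallest n is 33.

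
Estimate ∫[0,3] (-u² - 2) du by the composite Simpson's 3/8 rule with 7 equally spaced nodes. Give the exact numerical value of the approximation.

-15

h = (3 − 0)/6 = 0.5.
Nodes u₀,…,u₆ = 0, 0.5, 1, 1.5, 2, 2.5, 3.
f(u) = -u² - 2: f₀=-2, f₁=-2.25, f₂=-3, f₃=-4.25, f₄=-6, f₅=-8.25, f₆=-11.
(3h/8)·[f₀ + 3f₁ + 3f₂ + 2f₃ + 3f₄ + 3f₅ + f₆] = 0.1875·(-80) = -15.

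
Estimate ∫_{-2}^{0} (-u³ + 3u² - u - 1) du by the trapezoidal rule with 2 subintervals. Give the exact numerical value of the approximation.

h = (0 − (-2))/2 = 1.
Nodes u₀,…,u₂ = -2, -1, 0.
f(u) = -u³ + 3u² - u - 1: f₀=21, f₁=4, f₂=-1.
(h/2)·[f₀ + 2f₁ + f₂] = 0.5·(28) = 14.

14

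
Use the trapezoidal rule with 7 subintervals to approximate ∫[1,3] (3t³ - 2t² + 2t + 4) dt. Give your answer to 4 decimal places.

h = (3 − 1)/7 = 0.285714.
Nodes t₀,…,t₇ = 1, 1.285714, 1.571429, 1.857143, 2.142857, 2.428571, 2.714286, 3.
f(t) = 3t³ - 2t² + 2t + 4: f₀=7, f₁=9.641399, f₂=13.845481, f₃=20.032070, f₄=28.620991, f₅=40.032070, f₆=54.685131, f₇=73.
(h/2)·[f₀ + 2f₁ + 2f₂ + 2f₃ + 2f₄ + 2f₅ + 2f₆ + f₇] = 0.142857·(413.714286) = 59.1020.

59.1020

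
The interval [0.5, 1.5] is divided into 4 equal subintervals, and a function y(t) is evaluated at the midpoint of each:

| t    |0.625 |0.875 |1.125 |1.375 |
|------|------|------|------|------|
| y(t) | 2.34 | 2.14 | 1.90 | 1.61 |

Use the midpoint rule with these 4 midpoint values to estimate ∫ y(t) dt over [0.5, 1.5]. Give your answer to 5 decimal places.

h = 0.25, n = 4.
h·[y(m₁) + y(m₂) + y(m₃) + y(m₄)] = 0.25·(7.99) = 1.99750.

1.99750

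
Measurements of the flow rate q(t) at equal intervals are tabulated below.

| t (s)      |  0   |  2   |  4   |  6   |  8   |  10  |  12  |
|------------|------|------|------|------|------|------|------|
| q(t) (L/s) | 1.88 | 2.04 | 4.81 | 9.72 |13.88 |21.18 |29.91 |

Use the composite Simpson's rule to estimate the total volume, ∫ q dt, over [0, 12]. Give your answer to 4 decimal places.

h = 2, n = 6.
(h/3)·[y₀ + 4y₁ + 2y₂ + 4y₃ + 2y₄ + 4y₅ + y₆] = 0.666667·(200.93) = 133.9533.

133.9533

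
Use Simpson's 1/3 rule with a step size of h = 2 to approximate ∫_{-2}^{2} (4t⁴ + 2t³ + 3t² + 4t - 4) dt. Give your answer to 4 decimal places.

85.3333

h = (2 − (-2))/2 = 2.
Nodes t₀,…,t₂ = -2, 0, 2.
f(t) = 4t⁴ + 2t³ + 3t² + 4t - 4: f₀=48, f₁=-4, f₂=96.
(h/3)·[f₀ + 4f₁ + f₂] = 0.666667·(128) = 85.3333.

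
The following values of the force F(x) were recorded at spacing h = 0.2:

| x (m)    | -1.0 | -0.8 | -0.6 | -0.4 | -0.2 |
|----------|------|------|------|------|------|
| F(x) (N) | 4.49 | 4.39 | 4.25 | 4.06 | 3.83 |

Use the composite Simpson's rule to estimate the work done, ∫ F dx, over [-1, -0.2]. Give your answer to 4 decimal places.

3.3747

h = 0.2, n = 4.
(h/3)·[y₀ + 4y₁ + 2y₂ + 4y₃ + y₄] = 0.066667·(50.62) = 3.3747.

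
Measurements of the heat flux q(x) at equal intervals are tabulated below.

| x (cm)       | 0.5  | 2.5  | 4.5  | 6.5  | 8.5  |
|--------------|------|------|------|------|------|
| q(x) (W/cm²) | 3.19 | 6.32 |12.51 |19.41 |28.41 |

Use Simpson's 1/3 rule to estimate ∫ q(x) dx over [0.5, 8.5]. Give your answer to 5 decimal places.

106.36000

h = 2, n = 4.
(h/3)·[y₀ + 4y₁ + 2y₂ + 4y₃ + y₄] = 0.666667·(159.54) = 106.36000.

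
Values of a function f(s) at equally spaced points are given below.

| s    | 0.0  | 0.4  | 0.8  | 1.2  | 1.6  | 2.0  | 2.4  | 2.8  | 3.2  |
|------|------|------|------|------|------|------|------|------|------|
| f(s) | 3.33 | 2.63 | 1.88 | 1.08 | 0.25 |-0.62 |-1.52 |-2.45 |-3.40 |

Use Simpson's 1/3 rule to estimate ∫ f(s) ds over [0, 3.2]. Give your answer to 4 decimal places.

h = 0.4, n = 8.
(h/3)·[y₀ + 4y₁ + 2y₂ + 4y₃ + 2y₄ + 4y₅ + 2y₆ + 4y₇ + y₈] = 0.133333·(3.71) = 0.4947.

0.4947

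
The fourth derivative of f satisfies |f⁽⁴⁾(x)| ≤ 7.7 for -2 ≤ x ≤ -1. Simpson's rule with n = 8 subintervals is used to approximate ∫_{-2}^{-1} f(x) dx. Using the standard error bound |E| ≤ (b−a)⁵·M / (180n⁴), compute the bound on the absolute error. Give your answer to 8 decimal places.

0.00001044

|E| ≤ (1)⁵·7.7 / (180·8⁴) = 7.7/737280 = 0.00001044.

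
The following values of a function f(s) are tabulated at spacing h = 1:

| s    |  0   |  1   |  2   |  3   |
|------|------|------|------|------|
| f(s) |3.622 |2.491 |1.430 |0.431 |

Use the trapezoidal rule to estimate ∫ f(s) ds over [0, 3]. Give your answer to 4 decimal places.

5.9475

h = 1, n = 3.
(h/2)·[y₀ + 2y₁ + 2y₂ + y₃] = 0.5·(11.895) = 5.9475.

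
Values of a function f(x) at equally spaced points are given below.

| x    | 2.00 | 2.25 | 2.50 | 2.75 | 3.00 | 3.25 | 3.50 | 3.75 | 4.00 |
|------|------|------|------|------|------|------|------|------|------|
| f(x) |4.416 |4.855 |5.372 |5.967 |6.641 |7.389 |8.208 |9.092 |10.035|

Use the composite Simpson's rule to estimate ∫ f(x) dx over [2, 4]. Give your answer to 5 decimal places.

h = 0.25, n = 8.
(h/3)·[y₀ + 4y₁ + 2y₂ + 4y₃ + 2y₄ + 4y₅ + 2y₆ + 4y₇ + y₈] = 0.083333·(164.105) = 13.67542.

13.67542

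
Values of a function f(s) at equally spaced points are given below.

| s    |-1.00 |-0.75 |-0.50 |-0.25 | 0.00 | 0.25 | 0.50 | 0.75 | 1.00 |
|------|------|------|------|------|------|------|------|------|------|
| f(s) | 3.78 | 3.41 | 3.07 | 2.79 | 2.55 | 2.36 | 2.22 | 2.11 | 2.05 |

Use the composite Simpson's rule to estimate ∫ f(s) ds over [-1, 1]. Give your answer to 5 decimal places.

5.34917

h = 0.25, n = 8.
(h/3)·[y₀ + 4y₁ + 2y₂ + 4y₃ + 2y₄ + 4y₅ + 2y₆ + 4y₇ + y₈] = 0.083333·(64.19) = 5.34917.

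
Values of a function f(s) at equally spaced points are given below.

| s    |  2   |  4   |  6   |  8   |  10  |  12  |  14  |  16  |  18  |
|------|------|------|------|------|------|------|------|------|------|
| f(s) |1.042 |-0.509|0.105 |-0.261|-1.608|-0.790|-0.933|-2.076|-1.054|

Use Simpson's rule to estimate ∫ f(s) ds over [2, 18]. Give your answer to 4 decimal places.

-12.9520

h = 2, n = 8.
(h/3)·[y₀ + 4y₁ + 2y₂ + 4y₃ + 2y₄ + 4y₅ + 2y₆ + 4y₇ + y₈] = 0.666667·(-19.428) = -12.9520.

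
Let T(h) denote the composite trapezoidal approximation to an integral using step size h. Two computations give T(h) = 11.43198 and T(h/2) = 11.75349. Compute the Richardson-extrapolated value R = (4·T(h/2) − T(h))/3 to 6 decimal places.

R = (4·T(h/2) − T(h)) / 3 = (4·11.75349 − 11.43198)/3 = (35.58198)/3 = 11.860660.

11.860660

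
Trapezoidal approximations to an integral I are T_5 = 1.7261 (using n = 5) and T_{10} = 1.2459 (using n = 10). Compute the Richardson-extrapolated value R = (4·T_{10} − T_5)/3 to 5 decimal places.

R = (4·T_{10} − T_5) / 3 = (4·1.2459 − 1.7261)/3 = (3.2575)/3 = 1.08583.

1.08583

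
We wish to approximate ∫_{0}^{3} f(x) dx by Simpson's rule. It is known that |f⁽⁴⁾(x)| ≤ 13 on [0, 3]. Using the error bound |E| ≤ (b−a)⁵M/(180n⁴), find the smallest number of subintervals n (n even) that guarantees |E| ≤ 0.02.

6

Need 3159/(180n⁴) ≤ 0.02.
n⁴ ≥ 3159/(180·0.02) = 877.5 ⇒ n ≥ 5.4427, so the smallest even n is 6. (n must be even for Simpson's rule.)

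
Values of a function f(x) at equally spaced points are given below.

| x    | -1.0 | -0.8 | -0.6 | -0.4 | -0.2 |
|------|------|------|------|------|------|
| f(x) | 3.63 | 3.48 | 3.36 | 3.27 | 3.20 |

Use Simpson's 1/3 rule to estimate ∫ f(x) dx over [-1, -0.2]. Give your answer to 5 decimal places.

h = 0.2, n = 4.
(h/3)·[y₀ + 4y₁ + 2y₂ + 4y₃ + y₄] = 0.066667·(40.55) = 2.70333.

2.70333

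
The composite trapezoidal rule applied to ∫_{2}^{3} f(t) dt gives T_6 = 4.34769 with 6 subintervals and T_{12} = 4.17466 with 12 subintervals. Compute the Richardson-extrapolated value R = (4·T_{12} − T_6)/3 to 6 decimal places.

R = (4·T_{12} − T_6) / 3 = (4·4.17466 − 4.34769)/3 = (12.35095)/3 = 4.116983.

4.116983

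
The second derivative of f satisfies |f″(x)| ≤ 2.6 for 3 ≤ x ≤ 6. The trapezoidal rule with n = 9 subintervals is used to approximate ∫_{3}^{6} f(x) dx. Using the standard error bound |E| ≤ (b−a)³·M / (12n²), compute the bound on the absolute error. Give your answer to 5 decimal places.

0.07222

|E| ≤ (3)³·2.6 / (12·9²) = 70.2/972 = 0.07222.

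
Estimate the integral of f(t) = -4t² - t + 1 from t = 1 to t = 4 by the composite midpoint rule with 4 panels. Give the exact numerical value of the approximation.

h = (4 − 1)/4 = 0.75.
Midpoints m₁,…,m₄ = 1.375, 2.125, 2.875, 3.625.
f(m₁)=-7.9375, f(m₂)=-19.1875, f(m₃)=-34.9375, f(m₄)=-55.1875.
h·[f(m₁) + f(m₂) + f(m₃) + f(m₄)] = 0.75·(-117.25) = -87.9375.

-87.9375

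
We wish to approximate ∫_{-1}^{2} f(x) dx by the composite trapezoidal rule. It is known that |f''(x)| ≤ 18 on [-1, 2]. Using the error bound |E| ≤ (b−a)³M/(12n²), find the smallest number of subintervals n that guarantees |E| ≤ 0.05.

29

Need 486/(12n²) ≤ 0.05.
n² ≥ 486/(12·0.05) = 810 ⇒ n ≥ 28.4605, so the smallest n is 29.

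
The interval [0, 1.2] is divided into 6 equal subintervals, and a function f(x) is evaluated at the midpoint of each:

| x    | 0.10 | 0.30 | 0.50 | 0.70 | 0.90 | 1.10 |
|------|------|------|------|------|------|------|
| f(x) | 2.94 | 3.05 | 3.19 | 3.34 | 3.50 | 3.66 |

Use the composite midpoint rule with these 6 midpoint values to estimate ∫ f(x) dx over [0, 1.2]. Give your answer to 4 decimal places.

3.9360

h = 0.2, n = 6.
h·[y(m₁) + y(m₂) + y(m₃) + y(m₄) + y(m₅) + y(m₆)] = 0.2·(19.68) = 3.9360.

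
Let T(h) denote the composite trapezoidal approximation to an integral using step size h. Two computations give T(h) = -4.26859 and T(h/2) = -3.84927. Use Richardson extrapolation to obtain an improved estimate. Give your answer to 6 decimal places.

R = (4·T(h/2) − T(h)) / 3 = (4·(-3.84927) − (-4.26859))/3 = (-11.12849)/3 = -3.709497.

-3.709497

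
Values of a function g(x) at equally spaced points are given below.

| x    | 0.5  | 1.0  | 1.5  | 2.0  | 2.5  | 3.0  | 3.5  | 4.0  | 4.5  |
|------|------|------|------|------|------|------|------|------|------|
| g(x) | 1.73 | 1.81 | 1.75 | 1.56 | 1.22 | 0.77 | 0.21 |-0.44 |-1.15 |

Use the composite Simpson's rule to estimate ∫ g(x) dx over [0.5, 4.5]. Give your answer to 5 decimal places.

h = 0.5, n = 8.
(h/3)·[y₀ + 4y₁ + 2y₂ + 4y₃ + 2y₄ + 4y₅ + 2y₆ + 4y₇ + y₈] = 0.166667·(21.74) = 3.62333.

3.62333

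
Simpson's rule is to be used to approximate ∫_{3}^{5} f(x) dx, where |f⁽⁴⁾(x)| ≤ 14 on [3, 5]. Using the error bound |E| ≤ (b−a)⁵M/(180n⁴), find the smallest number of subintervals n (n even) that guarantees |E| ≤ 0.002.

Need 448/(180n⁴) ≤ 0.002.
n⁴ ≥ 448/(180·0.002) = 1244.44 ⇒ n ≥ 5.9394, so the smallest even n is 6. (n must be even for Simpson's rule.)

6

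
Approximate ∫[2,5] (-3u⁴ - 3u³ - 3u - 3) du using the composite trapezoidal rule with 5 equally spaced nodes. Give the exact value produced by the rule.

-2427.626953125

h = (5 − 2)/4 = 0.75.
Nodes u₀,…,u₄ = 2, 2.75, 3.5, 4.25, 5.
f(u) = -3u⁴ - 3u³ - 3u - 3: f₀=-81, f₁=-245.21484375, f₂=-592.3125, f₃=-1224.80859375, f₄=-2268.
(h/2)·[f₀ + 2f₁ + 2f₂ + 2f₃ + f₄] = 0.375·(-6473.671875) = -2427.626953125.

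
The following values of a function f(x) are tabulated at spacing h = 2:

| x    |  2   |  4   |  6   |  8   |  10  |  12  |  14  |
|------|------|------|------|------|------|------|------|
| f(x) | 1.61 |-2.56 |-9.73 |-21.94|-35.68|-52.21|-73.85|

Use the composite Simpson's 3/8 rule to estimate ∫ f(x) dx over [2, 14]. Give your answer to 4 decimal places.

-312.4950

h = 2, n = 6.
(3h/8)·[y₀ + 3y₁ + 3y₂ + 2y₃ + 3y₄ + 3y₅ + y₆] = 0.75·(-416.66) = -312.4950.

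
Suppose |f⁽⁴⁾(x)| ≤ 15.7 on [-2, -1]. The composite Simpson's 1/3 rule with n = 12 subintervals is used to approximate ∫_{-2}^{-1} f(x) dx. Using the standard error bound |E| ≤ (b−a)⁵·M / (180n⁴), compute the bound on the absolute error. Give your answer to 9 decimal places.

0.000004206

|E| ≤ (1)⁵·15.7 / (180·12⁴) = 15.7/3732480 = 0.000004206.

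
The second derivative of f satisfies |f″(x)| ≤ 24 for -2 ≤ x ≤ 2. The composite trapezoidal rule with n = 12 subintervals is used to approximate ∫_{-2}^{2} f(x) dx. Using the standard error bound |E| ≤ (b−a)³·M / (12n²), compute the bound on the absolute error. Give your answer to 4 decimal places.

|E| ≤ (4)³·24 / (12·12²) = 1536/1728 = 0.8889.

0.8889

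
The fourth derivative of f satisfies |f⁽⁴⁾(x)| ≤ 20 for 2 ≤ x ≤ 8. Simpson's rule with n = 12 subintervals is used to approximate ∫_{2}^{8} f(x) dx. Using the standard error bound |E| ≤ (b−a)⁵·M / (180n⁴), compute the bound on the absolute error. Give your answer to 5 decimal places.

0.04167

|E| ≤ (6)⁵·20 / (180·12⁴) = 155520/3732480 = 0.04167.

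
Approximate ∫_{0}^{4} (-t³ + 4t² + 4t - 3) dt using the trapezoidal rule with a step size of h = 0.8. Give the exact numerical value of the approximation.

h = (4 − 0)/5 = 0.8.
Nodes t₀,…,t₅ = 0, 0.8, 1.6, 2.4, 3.2, 4.
f(t) = -t³ + 4t² + 4t - 3: f₀=-3, f₁=2.248, f₂=9.544, f₃=15.816, f₄=17.992, f₅=13.
(h/2)·[f₀ + 2f₁ + 2f₂ + 2f₃ + 2f₄ + f₅] = 0.4·(101.2) = 40.48.

40.48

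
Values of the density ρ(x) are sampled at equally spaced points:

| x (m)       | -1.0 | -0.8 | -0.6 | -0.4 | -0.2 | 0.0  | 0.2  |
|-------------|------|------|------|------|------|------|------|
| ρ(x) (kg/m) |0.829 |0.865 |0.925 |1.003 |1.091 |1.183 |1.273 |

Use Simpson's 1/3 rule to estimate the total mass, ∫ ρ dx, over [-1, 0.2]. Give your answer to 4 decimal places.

1.2225

h = 0.2, n = 6.
(h/3)·[y₀ + 4y₁ + 2y₂ + 4y₃ + 2y₄ + 4y₅ + y₆] = 0.066667·(18.338) = 1.2225.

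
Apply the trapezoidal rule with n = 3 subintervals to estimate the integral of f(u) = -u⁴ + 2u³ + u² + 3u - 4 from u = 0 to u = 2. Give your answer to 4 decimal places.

2.1317

h = (2 − 0)/3 = 0.666667.
Nodes u₀,…,u₃ = 0, 0.666667, 1.333333, 2.
f(u) = -u⁴ + 2u³ + u² + 3u - 4: f₀=-4, f₁=-1.160494, f₂=3.358025, f₃=6.
(h/2)·[f₀ + 2f₁ + 2f₂ + f₃] = 0.333333·(6.395062) = 2.1317.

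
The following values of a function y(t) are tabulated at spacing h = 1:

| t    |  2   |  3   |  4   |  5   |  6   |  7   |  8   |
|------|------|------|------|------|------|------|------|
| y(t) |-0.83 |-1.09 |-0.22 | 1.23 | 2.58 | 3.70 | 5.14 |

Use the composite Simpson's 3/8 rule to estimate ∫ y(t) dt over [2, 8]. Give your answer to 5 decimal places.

h = 1, n = 6.
(3h/8)·[y₀ + 3y₁ + 3y₂ + 2y₃ + 3y₄ + 3y₅ + y₆] = 0.375·(21.68) = 8.13000.

8.13000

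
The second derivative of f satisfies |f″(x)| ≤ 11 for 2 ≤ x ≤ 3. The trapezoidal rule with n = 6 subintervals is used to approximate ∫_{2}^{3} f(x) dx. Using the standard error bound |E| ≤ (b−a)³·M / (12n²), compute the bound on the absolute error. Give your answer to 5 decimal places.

0.02546

|E| ≤ (1)³·11 / (12·6²) = 11/432 = 0.02546.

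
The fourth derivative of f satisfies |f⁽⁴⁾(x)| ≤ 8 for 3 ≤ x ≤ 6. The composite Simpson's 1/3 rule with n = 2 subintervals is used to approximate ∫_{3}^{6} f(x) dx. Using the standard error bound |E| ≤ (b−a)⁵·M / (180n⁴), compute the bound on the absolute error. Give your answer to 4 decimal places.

|E| ≤ (3)⁵·8 / (180·2⁴) = 1944/2880 = 0.6750.

0.6750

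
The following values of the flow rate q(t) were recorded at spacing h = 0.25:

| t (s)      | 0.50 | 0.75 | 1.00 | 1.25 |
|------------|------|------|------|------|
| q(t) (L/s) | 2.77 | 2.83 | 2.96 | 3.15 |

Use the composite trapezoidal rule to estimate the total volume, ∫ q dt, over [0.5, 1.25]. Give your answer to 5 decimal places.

2.18750

h = 0.25, n = 3.
(h/2)·[y₀ + 2y₁ + 2y₂ + y₃] = 0.125·(17.50) = 2.18750.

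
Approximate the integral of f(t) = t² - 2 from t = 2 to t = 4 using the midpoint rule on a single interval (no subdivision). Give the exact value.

14

M = (b−a)·f(3) = 2·(7) = 14.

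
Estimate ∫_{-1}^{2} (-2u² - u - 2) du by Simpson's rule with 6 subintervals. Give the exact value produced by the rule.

h = (2 − (-1))/6 = 0.5.
Nodes u₀,…,u₆ = -1, -0.5, 0, 0.5, 1, 1.5, 2.
f(u) = -2u² - u - 2: f₀=-3, f₁=-2, f₂=-2, f₃=-3, f₄=-5, f₅=-8, f₆=-12.
(h/3)·[f₀ + 4f₁ + 2f₂ + 4f₃ + 2f₄ + 4f₅ + f₆] = 0.166667·(-81) = -13.5.

-13.5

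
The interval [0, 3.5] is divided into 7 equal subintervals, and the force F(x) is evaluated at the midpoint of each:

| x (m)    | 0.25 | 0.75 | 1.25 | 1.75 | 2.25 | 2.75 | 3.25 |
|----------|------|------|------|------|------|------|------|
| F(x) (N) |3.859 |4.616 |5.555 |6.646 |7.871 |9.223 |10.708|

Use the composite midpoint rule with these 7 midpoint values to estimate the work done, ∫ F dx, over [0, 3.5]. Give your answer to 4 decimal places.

24.2390

h = 0.5, n = 7.
h·[y(m₁) + y(m₂) + y(m₃) + y(m₄) + y(m₅) + y(m₆) + y(m₇)] = 0.5·(48.478) = 24.2390.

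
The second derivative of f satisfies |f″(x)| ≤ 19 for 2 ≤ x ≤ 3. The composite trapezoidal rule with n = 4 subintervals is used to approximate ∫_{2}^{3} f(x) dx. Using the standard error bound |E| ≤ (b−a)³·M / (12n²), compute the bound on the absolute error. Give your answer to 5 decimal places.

0.09896

|E| ≤ (1)³·19 / (12·4²) = 19/192 = 0.09896.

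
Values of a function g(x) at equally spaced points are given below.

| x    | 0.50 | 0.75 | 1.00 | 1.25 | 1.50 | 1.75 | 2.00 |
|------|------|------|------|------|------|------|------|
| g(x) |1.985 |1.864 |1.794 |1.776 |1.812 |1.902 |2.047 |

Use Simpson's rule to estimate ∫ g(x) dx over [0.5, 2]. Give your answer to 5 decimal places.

2.78433

h = 0.25, n = 6.
(h/3)·[y₀ + 4y₁ + 2y₂ + 4y₃ + 2y₄ + 4y₅ + y₆] = 0.083333·(33.412) = 2.78433.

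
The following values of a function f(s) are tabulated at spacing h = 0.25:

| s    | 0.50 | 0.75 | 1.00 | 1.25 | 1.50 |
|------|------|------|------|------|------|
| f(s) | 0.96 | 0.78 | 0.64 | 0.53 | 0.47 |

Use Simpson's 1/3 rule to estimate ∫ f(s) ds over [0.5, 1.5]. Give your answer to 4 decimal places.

h = 0.25, n = 4.
(h/3)·[y₀ + 4y₁ + 2y₂ + 4y₃ + y₄] = 0.083333·(7.95) = 0.6625.

0.6625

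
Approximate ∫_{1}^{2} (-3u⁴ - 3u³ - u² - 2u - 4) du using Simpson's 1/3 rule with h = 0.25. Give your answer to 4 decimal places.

-39.1849

h = (2 − 1)/4 = 0.25.
Nodes u₀,…,u₄ = 1, 1.25, 1.5, 1.75, 2.
f(u) = -3u⁴ - 3u³ - u² - 2u - 4: f₀=-13, f₁=-21.24609375, f₂=-34.5625, f₃=-54.77734375, f₄=-84.
(h/3)·[f₀ + 4f₁ + 2f₂ + 4f₃ + f₄] = 0.083333·(-470.21875) = -39.1849.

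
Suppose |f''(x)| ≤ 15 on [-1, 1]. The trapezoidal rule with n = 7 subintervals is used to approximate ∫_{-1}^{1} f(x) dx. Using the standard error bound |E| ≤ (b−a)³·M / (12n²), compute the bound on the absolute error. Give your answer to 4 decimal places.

0.2041

|E| ≤ (2)³·15 / (12·7²) = 120/588 = 0.2041.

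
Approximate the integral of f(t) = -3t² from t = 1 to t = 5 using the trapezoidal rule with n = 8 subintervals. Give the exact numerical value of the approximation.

h = (5 − 1)/8 = 0.5.
Nodes t₀,…,t₈ = 1, 1.5, 2, 2.5, 3, 3.5, 4, 4.5, 5.
f(t) = -3t²: f₀=-3, f₁=-6.75, f₂=-12, f₃=-18.75, f₄=-27, f₅=-36.75, f₆=-48, f₇=-60.75, f₈=-75.
(h/2)·[f₀ + 2f₁ + 2f₂ + 2f₃ + 2f₄ + 2f₅ + 2f₆ + 2f₇ + f₈] = 0.25·(-498) = -124.5.

-124.5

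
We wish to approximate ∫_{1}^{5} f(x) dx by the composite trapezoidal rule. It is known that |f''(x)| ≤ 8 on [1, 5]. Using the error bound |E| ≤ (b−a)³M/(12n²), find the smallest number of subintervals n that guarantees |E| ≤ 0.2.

15

Need 512/(12n²) ≤ 0.2.
n² ≥ 512/(12·0.2) = 213.333 ⇒ n ≥ 14.6059, so the smallest n is 15.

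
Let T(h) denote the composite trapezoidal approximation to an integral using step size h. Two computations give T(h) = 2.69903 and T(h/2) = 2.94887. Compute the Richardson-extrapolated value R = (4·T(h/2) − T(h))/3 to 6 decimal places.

3.032150

R = (4·T(h/2) − T(h)) / 3 = (4·2.94887 − 2.69903)/3 = (9.09645)/3 = 3.032150.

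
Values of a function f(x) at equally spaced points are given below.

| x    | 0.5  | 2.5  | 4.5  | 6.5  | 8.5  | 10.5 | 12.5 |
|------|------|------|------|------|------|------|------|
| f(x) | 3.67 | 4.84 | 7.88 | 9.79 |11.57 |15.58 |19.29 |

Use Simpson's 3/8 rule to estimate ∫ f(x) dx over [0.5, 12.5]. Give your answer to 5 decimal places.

121.61250

h = 2, n = 6.
(3h/8)·[y₀ + 3y₁ + 3y₂ + 2y₃ + 3y₄ + 3y₅ + y₆] = 0.75·(162.15) = 121.61250.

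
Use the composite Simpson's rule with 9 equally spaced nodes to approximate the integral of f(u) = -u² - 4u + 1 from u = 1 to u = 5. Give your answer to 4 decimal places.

h = (5 − 1)/8 = 0.5.
Nodes u₀,…,u₈ = 1, 1.5, 2, 2.5, 3, 3.5, 4, 4.5, 5.
f(u) = -u² - 4u + 1: f₀=-4, f₁=-7.25, f₂=-11, f₃=-15.25, f₄=-20, f₅=-25.25, f₆=-31, f₇=-37.25, f₈=-44.
(h/3)·[f₀ + 4f₁ + 2f₂ + 4f₃ + 2f₄ + 4f₅ + 2f₆ + 4f₇ + f₈] = 0.166667·(-512) = -85.3333.

-85.3333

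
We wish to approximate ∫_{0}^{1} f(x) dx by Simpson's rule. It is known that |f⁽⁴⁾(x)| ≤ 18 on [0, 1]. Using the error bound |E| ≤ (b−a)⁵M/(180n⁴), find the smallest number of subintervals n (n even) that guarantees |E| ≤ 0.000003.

14

Need 18/(180n⁴) ≤ 0.000003.
n⁴ ≥ 18/(180·0.000003) = 33333.3 ⇒ n ≥ 13.5120, so the smallest even n is 14. (n must be even for Simpson's rule.)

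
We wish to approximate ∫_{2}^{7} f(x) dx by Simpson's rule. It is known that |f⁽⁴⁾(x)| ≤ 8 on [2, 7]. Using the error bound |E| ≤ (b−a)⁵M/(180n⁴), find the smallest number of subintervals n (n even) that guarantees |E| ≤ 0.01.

Need 25000/(180n⁴) ≤ 0.01.
n⁴ ≥ 25000/(180·0.01) = 13888.9 ⇒ n ≥ 10.8559, so the smallest even n is 12. (n must be even for Simpson's rule.)

12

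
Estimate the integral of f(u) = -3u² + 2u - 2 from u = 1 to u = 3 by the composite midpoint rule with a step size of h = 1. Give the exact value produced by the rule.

-21.5

h = (3 − 1)/2 = 1.
Midpoints m₁,…,m₂ = 1.5, 2.5.
f(m₁)=-5.75, f(m₂)=-15.75.
h·[f(m₁) + f(m₂)] = 1·(-21.5) = -21.5.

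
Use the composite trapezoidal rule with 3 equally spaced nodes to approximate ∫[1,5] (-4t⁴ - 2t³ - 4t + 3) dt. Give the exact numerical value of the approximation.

-3548

h = (5 − 1)/2 = 2.
Nodes t₀,…,t₂ = 1, 3, 5.
f(t) = -4t⁴ - 2t³ - 4t + 3: f₀=-7, f₁=-387, f₂=-2767.
(h/2)·[f₀ + 2f₁ + f₂] = 1·(-3548) = -3548.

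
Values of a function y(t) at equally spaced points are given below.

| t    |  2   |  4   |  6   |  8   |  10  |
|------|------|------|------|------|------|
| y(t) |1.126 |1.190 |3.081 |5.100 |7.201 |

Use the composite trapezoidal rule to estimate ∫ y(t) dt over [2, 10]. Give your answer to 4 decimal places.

h = 2, n = 4.
(h/2)·[y₀ + 2y₁ + 2y₂ + 2y₃ + y₄] = 1·(27.069) = 27.0690.

27.0690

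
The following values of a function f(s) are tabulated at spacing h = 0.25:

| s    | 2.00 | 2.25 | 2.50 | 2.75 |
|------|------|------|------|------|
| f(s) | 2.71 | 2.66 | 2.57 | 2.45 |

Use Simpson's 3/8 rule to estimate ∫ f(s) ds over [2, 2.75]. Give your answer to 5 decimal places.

h = 0.25, n = 3.
(3h/8)·[y₀ + 3y₁ + 3y₂ + y₃] = 0.09375·(20.85) = 1.95469.

1.95469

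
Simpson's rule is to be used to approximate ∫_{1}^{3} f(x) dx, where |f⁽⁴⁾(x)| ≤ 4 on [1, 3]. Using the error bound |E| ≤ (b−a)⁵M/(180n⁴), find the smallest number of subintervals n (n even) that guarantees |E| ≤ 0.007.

Need 128/(180n⁴) ≤ 0.007.
n⁴ ≥ 128/(180·0.007) = 101.587 ⇒ n ≥ 3.1748, so the smallest even n is 4. (n must be even for Simpson's rule.)

4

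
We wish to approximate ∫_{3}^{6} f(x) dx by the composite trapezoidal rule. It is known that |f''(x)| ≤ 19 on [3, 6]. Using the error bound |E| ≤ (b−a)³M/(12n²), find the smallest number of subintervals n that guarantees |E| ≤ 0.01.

66

Need 513/(12n²) ≤ 0.01.
n² ≥ 513/(12·0.01) = 4275 ⇒ n ≥ 65.3835, so the smallest n is 66.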